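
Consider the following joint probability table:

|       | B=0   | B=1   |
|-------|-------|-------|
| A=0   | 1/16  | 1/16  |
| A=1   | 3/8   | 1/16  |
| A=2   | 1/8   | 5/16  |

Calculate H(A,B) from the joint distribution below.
H(A,B) = -Σ P(A,B) log₂ P(A,B), summed over the non-zero cells:
H(A,B) = -[(1/16)·log₂(1/16) + (1/16)·log₂(1/16) + (3/8)·log₂(3/8) + (1/16)·log₂(1/16) + (1/8)·log₂(1/8) + (5/16)·log₂(5/16)]
  = 0.2500 + 0.2500 + 0.5306 + 0.2500 + 0.3750 + 0.5244
  = 2.1800 bits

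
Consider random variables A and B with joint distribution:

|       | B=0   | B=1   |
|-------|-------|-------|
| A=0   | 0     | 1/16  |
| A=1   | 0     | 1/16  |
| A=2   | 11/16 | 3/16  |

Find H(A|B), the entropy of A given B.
Marginal P(B) (column sums):
  P(B=0) = 0 + 0 + 11/16 = 11/16
  P(B=1) = 1/16 + 1/16 + 3/16 = 5/16

H(A|B) = -Σ P(A,B)·log₂ P(A|B), where P(A|B) = P(A,B) / P(B)
  (cells with P(A,B) = 0 contribute 0)
  (A=0,B=1): P(A|B) = (1/16)/(5/16) = 1/5;  -(1/16)·log₂(1/5) = 0.1451
  (A=1,B=1): P(A|B) = (1/16)/(5/16) = 1/5;  -(1/16)·log₂(1/5) = 0.1451
  (A=2,B=0): P(A|B) = (11/16)/(11/16) = 1;  -(11/16)·log₂(1) = 0.0000
  (A=2,B=1): P(A|B) = (3/16)/(5/16) = 3/5;  -(3/16)·log₂(3/5) = 0.1382
H(A|B) = 0.1451 + 0.1451 + 0.0000 + 0.1382
  = 0.4284 bits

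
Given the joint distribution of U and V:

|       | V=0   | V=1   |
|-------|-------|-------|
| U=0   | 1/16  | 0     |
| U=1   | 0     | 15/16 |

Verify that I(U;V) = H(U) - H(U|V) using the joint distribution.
Left side, from I(U;V) = H(U) + H(V) - H(U,V):
Marginal P(U) (row sums):
  P(U=0) = 1/16 + 0 = 1/16
  P(U=1) = 0 + 15/16 = 15/16
Marginal P(V) (column sums):
  P(V=0) = 1/16 + 0 = 1/16
  P(V=1) = 0 + 15/16 = 15/16

H(U) = -[(1/16)·log₂(1/16) + (15/16)·log₂(15/16)]
  = 0.2500 + 0.0873
  = 0.3373 bits
H(V) = -[(1/16)·log₂(1/16) + (15/16)·log₂(15/16)]
  = 0.2500 + 0.0873
  = 0.3373 bits
H(U,V) = -[(1/16)·log₂(1/16) + (15/16)·log₂(15/16)]
  = 0.2500 + 0.0873
  = 0.3373 bits

I(U;V) = H(U) + H(V) - H(U,V)
  = 0.3373 + 0.3373 - 0.3373
  = 0.3373 bits

Right side, with H(U|V) computed directly from the conditional probabilities:
H(U|V) = -Σ P(U,V)·log₂ P(U|V), where P(U|V) = P(U,V) / P(V)
  (cells with P(U,V) = 0 contribute 0)
  (U=0,V=0): P(U|V) = (1/16)/(1/16) = 1;  -(1/16)·log₂(1) = 0.0000
  (U=1,V=1): P(U|V) = (15/16)/(15/16) = 1;  -(15/16)·log₂(1) = 0.0000
H(U|V) = 0.0000 + 0.0000
  = 0.0000 bits
H(U) - H(U|V) = 0.3373 - 0.0000 = 0.3373 bits

Both sides equal 0.3373 bits, so I(U;V) = H(U) - H(U|V) ✓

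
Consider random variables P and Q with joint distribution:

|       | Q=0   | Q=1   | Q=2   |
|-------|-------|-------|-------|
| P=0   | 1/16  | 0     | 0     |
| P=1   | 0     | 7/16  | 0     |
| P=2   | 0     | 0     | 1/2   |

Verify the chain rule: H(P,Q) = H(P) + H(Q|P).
Left side:
H(P,Q) = -[(1/16)·log₂(1/16) + (7/16)·log₂(7/16) + (1/2)·log₂(1/2)]
  = 0.2500 + 0.5218 + 0.5000
  = 1.2718 bits

Right side:
Marginal P(P) (row sums):
  P(P=0) = 1/16 + 0 + 0 = 1/16
  P(P=1) = 0 + 7/16 + 0 = 7/16
  P(P=2) = 0 + 0 + 1/2 = 1/2
H(P) = -[(1/16)·log₂(1/16) + (7/16)·log₂(7/16) + (1/2)·log₂(1/2)]
  = 0.2500 + 0.5218 + 0.5000
  = 1.2718 bits
H(Q|P) = -Σ P(P,Q)·log₂ P(Q|P), where P(Q|P) = P(P,Q) / P(P)
  (cells with P(P,Q) = 0 contribute 0)
  (P=0,Q=0): P(Q|P) = (1/16)/(1/16) = 1;  -(1/16)·log₂(1) = 0.0000
  (P=1,Q=1): P(Q|P) = (7/16)/(7/16) = 1;  -(7/16)·log₂(1) = 0.0000
  (P=2,Q=2): P(Q|P) = (1/2)/(1/2) = 1;  -(1/2)·log₂(1) = 0.0000
H(Q|P) = 0.0000 + 0.0000 + 0.0000
  = 0.0000 bits
H(P) + H(Q|P) = 1.2718 + 0.0000 = 1.2718 bits

Both sides equal 1.2718 bits, so the chain rule holds ✓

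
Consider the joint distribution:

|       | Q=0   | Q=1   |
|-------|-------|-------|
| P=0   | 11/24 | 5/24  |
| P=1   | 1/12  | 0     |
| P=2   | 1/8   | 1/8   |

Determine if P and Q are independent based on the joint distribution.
Marginal P(P) (row sums):
  P(P=0) = 11/24 + 5/24 = 2/3
  P(P=1) = 1/12 + 0 = 1/12
  P(P=2) = 1/8 + 1/8 = 1/4
Marginal P(Q) (column sums):
  P(Q=0) = 11/24 + 1/12 + 1/8 = 2/3
  P(Q=1) = 5/24 + 0 + 1/8 = 1/3

P and Q are independent iff P(P=i,Q=j) = P(P=i)·P(Q=j) for every cell.
  P(P=0)·P(Q=0) = 2/3 × 2/3 = 4/9, but P(P=0,Q=0) = 11/24 ✗

No, P and Q are not independent. Quantitatively, I(P;Q) > 0:

H(P) = -[(2/3)·log₂(2/3) + (1/12)·log₂(1/12) + (1/4)·log₂(1/4)]
  = 0.3900 + 0.2987 + 0.5000
  = 1.1887 bits
H(Q) = -[(2/3)·log₂(2/3) + (1/3)·log₂(1/3)]
  = 0.3900 + 0.5283
  = 0.9183 bits
H(P,Q) = -[(11/24)·log₂(11/24) + (5/24)·log₂(5/24) + (1/12)·log₂(1/12) + (1/8)·log₂(1/8) + (1/8)·log₂(1/8)]
  = 0.5159 + 0.4715 + 0.2987 + 0.3750 + 0.3750
  = 2.0361 bits
I(P;Q) = H(P) + H(Q) - H(P,Q) = 1.1887 + 0.9183 - 2.0361 = 0.0709 bits > 0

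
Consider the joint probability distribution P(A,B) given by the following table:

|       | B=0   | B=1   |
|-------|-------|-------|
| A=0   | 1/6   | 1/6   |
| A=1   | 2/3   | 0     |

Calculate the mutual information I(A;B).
Marginal P(A) (row sums):
  P(A=0) = 1/6 + 1/6 = 1/3
  P(A=1) = 2/3 + 0 = 2/3
Marginal P(B) (column sums):
  P(B=0) = 1/6 + 2/3 = 5/6
  P(B=1) = 1/6 + 0 = 1/6

H(A) = -[(1/3)·log₂(1/3) + (2/3)·log₂(2/3)]
  = 0.5283 + 0.3900
  = 0.9183 bits
H(B) = -[(5/6)·log₂(5/6) + (1/6)·log₂(1/6)]
  = 0.2192 + 0.4308
  = 0.6500 bits
H(A,B) = -[(1/6)·log₂(1/6) + (1/6)·log₂(1/6) + (2/3)·log₂(2/3)]
  = 0.4308 + 0.4308 + 0.3900
  = 1.2516 bits

I(A;B) = H(A) + H(B) - H(A,B)
  = 0.9183 + 0.6500 - 1.2516
  = 0.3167 bits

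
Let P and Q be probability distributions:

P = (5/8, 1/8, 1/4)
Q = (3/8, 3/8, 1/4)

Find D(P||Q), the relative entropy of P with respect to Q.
D(P||Q) = Σ P(i) log₂(P(i)/Q(i))
  i=0: (5/8) × log₂((5/8)/(3/8)) = (5/8) × log₂(5/3) = 0.4606
  i=1: (1/8) × log₂((1/8)/(3/8)) = (1/8) × log₂(1/3) = -0.1981
  i=2: (1/4) × log₂((1/4)/(1/4)) = (1/4) × log₂(1) = 0.0000
D(P||Q) = 0.4606 - 0.1981 + 0.0000
  = 0.2625 bits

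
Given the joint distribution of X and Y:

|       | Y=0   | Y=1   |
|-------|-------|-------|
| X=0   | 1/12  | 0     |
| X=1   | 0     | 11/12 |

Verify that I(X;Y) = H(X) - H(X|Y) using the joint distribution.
Left side, from I(X;Y) = H(X) + H(Y) - H(X,Y):
Marginal P(X) (row sums):
  P(X=0) = 1/12 + 0 = 1/12
  P(X=1) = 0 + 11/12 = 11/12
Marginal P(Y) (column sums):
  P(Y=0) = 1/12 + 0 = 1/12
  P(Y=1) = 0 + 11/12 = 11/12

H(X) = -[(1/12)·log₂(1/12) + (11/12)·log₂(11/12)]
  = 0.2987 + 0.1151
  = 0.4138 bits
H(Y) = -[(1/12)·log₂(1/12) + (11/12)·log₂(11/12)]
  = 0.2987 + 0.1151
  = 0.4138 bits
H(X,Y) = -[(1/12)·log₂(1/12) + (11/12)·log₂(11/12)]
  = 0.2987 + 0.1151
  = 0.4138 bits

I(X;Y) = H(X) + H(Y) - H(X,Y)
  = 0.4138 + 0.4138 - 0.4138
  = 0.4138 bits

Right side, with H(X|Y) computed directly from the conditional probabilities:
H(X|Y) = -Σ P(X,Y)·log₂ P(X|Y), where P(X|Y) = P(X,Y) / P(Y)
  (cells with P(X,Y) = 0 contribute 0)
  (X=0,Y=0): P(X|Y) = (1/12)/(1/12) = 1;  -(1/12)·log₂(1) = 0.0000
  (X=1,Y=1): P(X|Y) = (11/12)/(11/12) = 1;  -(11/12)·log₂(1) = 0.0000
H(X|Y) = 0.0000 + 0.0000
  = 0.0000 bits
H(X) - H(X|Y) = 0.4138 - 0.0000 = 0.4138 bits

Both sides equal 0.4138 bits, so I(X;Y) = H(X) - H(X|Y) ✓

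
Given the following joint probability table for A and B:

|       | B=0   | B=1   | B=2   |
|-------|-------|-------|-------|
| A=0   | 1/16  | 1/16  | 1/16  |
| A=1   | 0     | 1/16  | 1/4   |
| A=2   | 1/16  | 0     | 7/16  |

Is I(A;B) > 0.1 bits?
Marginal P(A) (row sums):
  P(A=0) = 1/16 + 1/16 + 1/16 = 3/16
  P(A=1) = 0 + 1/16 + 1/4 = 5/16
  P(A=2) = 1/16 + 0 + 7/16 = 1/2
Marginal P(B) (column sums):
  P(B=0) = 1/16 + 0 + 1/16 = 1/8
  P(B=1) = 1/16 + 1/16 + 0 = 1/8
  P(B=2) = 1/16 + 1/4 + 7/16 = 3/4

H(A) = -[(3/16)·log₂(3/16) + (5/16)·log₂(5/16) + (1/2)·log₂(1/2)]
  = 0.4528 + 0.5244 + 0.5000
  = 1.4772 bits
H(B) = -[(1/8)·log₂(1/8) + (1/8)·log₂(1/8) + (3/4)·log₂(3/4)]
  = 0.3750 + 0.3750 + 0.3113
  = 1.0613 bits
H(A,B) = -[(1/16)·log₂(1/16) + (1/16)·log₂(1/16) + (1/16)·log₂(1/16) + (1/16)·log₂(1/16) + (1/4)·log₂(1/4) + (1/16)·log₂(1/16) + (7/16)·log₂(7/16)]
  = 0.2500 + 0.2500 + 0.2500 + 0.2500 + 0.5000 + 0.2500 + 0.5218
  = 2.2718 bits

I(A;B) = H(A) + H(B) - H(A,B)
  = 1.4772 + 1.0613 - 2.2718
  = 0.2667 bits

Yes. I(A;B) = 0.2667 bits, which is > 0.1 bits.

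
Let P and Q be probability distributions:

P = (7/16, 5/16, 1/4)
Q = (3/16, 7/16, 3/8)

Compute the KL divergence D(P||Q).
D(P||Q) = Σ P(i) log₂(P(i)/Q(i))
  i=0: (7/16) × log₂((7/16)/(3/16)) = (7/16) × log₂(7/3) = 0.5348
  i=1: (5/16) × log₂((5/16)/(7/16)) = (5/16) × log₂(5/7) = -0.1517
  i=2: (1/4) × log₂((1/4)/(3/8)) = (1/4) × log₂(2/3) = -0.1462
D(P||Q) = 0.5348 - 0.1517 - 0.1462
  = 0.2369 bits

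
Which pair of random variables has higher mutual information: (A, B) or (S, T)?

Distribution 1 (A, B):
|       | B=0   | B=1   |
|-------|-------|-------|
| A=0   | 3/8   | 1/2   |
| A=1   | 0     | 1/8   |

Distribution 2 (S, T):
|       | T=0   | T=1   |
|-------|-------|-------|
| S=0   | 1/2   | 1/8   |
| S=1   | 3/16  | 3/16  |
Distribution 1 (A, B):
Marginal P(A) (row sums):
  P(A=0) = 3/8 + 1/2 = 7/8
  P(A=1) = 0 + 1/8 = 1/8
Marginal P(B) (column sums):
  P(B=0) = 3/8 + 0 = 3/8
  P(B=1) = 1/2 + 1/8 = 5/8

H(A) = -[(7/8)·log₂(7/8) + (1/8)·log₂(1/8)]
  = 0.1686 + 0.3750
  = 0.5436 bits
H(B) = -[(3/8)·log₂(3/8) + (5/8)·log₂(5/8)]
  = 0.5306 + 0.4238
  = 0.9544 bits
H(A,B) = -[(3/8)·log₂(3/8) + (1/2)·log₂(1/2) + (1/8)·log₂(1/8)]
  = 0.5306 + 0.5000 + 0.3750
  = 1.4056 bits

I(A;B) = H(A) + H(B) - H(A,B)
  = 0.5436 + 0.9544 - 1.4056
  = 0.0924 bits

Distribution 2 (S, T):
Marginal P(S) (row sums):
  P(S=0) = 1/2 + 1/8 = 5/8
  P(S=1) = 3/16 + 3/16 = 3/8
Marginal P(T) (column sums):
  P(T=0) = 1/2 + 3/16 = 11/16
  P(T=1) = 1/8 + 3/16 = 5/16

H(S) = -[(5/8)·log₂(5/8) + (3/8)·log₂(3/8)]
  = 0.4238 + 0.5306
  = 0.9544 bits
H(T) = -[(11/16)·log₂(11/16) + (5/16)·log₂(5/16)]
  = 0.3716 + 0.5244
  = 0.8960 bits
H(S,T) = -[(1/2)·log₂(1/2) + (1/8)·log₂(1/8) + (3/16)·log₂(3/16) + (3/16)·log₂(3/16)]
  = 0.5000 + 0.3750 + 0.4528 + 0.4528
  = 1.7806 bits

I(S;T) = H(S) + H(T) - H(S,T)
  = 0.9544 + 0.8960 - 1.7806
  = 0.0698 bits

I(A;B) = 0.0924 bits > I(S;T) = 0.0698 bits, so (A, B) has the higher mutual information (stronger dependence).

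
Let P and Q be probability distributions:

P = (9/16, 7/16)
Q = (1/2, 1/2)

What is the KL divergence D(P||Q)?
D(P||Q) = Σ P(i) log₂(P(i)/Q(i))
  i=0: (9/16) × log₂((9/16)/(1/2)) = (9/16) × log₂(9/8) = 0.0956
  i=1: (7/16) × log₂((7/16)/(1/2)) = (7/16) × log₂(7/8) = -0.0843
D(P||Q) = 0.0956 - 0.0843
  = 0.0113 bits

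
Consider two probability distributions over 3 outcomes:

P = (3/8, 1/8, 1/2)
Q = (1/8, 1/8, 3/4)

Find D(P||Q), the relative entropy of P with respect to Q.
D(P||Q) = Σ P(i) log₂(P(i)/Q(i))
  i=0: (3/8) × log₂((3/8)/(1/8)) = (3/8) × log₂(3) = 0.5944
  i=1: (1/8) × log₂((1/8)/(1/8)) = (1/8) × log₂(1) = 0.0000
  i=2: (1/2) × log₂((1/2)/(3/4)) = (1/2) × log₂(2/3) = -0.2925
D(P||Q) = 0.5944 + 0.0000 - 0.2925
  = 0.3019 bits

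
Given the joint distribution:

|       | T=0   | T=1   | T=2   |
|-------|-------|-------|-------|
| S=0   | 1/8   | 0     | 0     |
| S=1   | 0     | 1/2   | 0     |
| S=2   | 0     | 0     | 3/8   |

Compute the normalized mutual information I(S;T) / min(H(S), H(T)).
Marginal P(S) (row sums):
  P(S=0) = 1/8 + 0 + 0 = 1/8
  P(S=1) = 0 + 1/2 + 0 = 1/2
  P(S=2) = 0 + 0 + 3/8 = 3/8
Marginal P(T) (column sums):
  P(T=0) = 1/8 + 0 + 0 = 1/8
  P(T=1) = 0 + 1/2 + 0 = 1/2
  P(T=2) = 0 + 0 + 3/8 = 3/8

H(S) = -[(1/8)·log₂(1/8) + (1/2)·log₂(1/2) + (3/8)·log₂(3/8)]
  = 0.3750 + 0.5000 + 0.5306
  = 1.4056 bits
H(T) = -[(1/8)·log₂(1/8) + (1/2)·log₂(1/2) + (3/8)·log₂(3/8)]
  = 0.3750 + 0.5000 + 0.5306
  = 1.4056 bits
H(S,T) = -[(1/8)·log₂(1/8) + (1/2)·log₂(1/2) + (3/8)·log₂(3/8)]
  = 0.3750 + 0.5000 + 0.5306
  = 1.4056 bits

I(S;T) = H(S) + H(T) - H(S,T)
  = 1.4056 + 1.4056 - 1.4056
  = 1.4056 bits

min(H(S), H(T)) = min(1.4056, 1.4056) = 1.4056 bits
Normalized MI = 1.4056 / 1.4056 = 1.0000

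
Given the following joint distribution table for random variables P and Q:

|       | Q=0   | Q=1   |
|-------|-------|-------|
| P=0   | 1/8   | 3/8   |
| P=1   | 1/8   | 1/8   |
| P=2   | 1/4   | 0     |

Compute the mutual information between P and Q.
Marginal P(P) (row sums):
  P(P=0) = 1/8 + 3/8 = 1/2
  P(P=1) = 1/8 + 1/8 = 1/4
  P(P=2) = 1/4 + 0 = 1/4
Marginal P(Q) (column sums):
  P(Q=0) = 1/8 + 1/8 + 1/4 = 1/2
  P(Q=1) = 3/8 + 1/8 + 0 = 1/2

H(P) = -[(1/2)·log₂(1/2) + (1/4)·log₂(1/4) + (1/4)·log₂(1/4)]
  = 0.5000 + 0.5000 + 0.5000
  = 1.5000 bits
H(Q) = -[(1/2)·log₂(1/2) + (1/2)·log₂(1/2)]
  = 0.5000 + 0.5000
  = 1.0000 bits
H(P,Q) = -[(1/8)·log₂(1/8) + (3/8)·log₂(3/8) + (1/8)·log₂(1/8) + (1/8)·log₂(1/8) + (1/4)·log₂(1/4)]
  = 0.3750 + 0.5306 + 0.3750 + 0.3750 + 0.5000
  = 2.1556 bits

I(P;Q) = H(P) + H(Q) - H(P,Q)
  = 1.5000 + 1.0000 - 2.1556
  = 0.3444 bits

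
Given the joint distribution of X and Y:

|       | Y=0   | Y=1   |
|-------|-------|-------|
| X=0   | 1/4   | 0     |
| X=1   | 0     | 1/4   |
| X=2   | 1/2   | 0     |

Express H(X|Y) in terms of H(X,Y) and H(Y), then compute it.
H(X|Y) = H(X,Y) - H(Y)

Marginal P(Y) (column sums):
  P(Y=0) = 1/4 + 0 + 1/2 = 3/4
  P(Y=1) = 0 + 1/4 + 0 = 1/4

H(X,Y) = -[(1/4)·log₂(1/4) + (1/4)·log₂(1/4) + (1/2)·log₂(1/2)]
  = 0.5000 + 0.5000 + 0.5000
  = 1.5000 bits
H(Y) = -[(3/4)·log₂(3/4) + (1/4)·log₂(1/4)]
  = 0.3113 + 0.5000
  = 0.8113 bits

H(X|Y) = 1.5000 - 0.8113 = 0.6887 bits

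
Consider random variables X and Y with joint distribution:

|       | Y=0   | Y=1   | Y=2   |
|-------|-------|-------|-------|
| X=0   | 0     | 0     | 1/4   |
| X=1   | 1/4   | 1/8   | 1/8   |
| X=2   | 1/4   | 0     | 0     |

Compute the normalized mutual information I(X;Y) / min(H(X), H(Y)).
Marginal P(X) (row sums):
  P(X=0) = 0 + 0 + 1/4 = 1/4
  P(X=1) = 1/4 + 1/8 + 1/8 = 1/2
  P(X=2) = 1/4 + 0 + 0 = 1/4
Marginal P(Y) (column sums):
  P(Y=0) = 0 + 1/4 + 1/4 = 1/2
  P(Y=1) = 0 + 1/8 + 0 = 1/8
  P(Y=2) = 1/4 + 1/8 + 0 = 3/8

H(X) = -[(1/4)·log₂(1/4) + (1/2)·log₂(1/2) + (1/4)·log₂(1/4)]
  = 0.5000 + 0.5000 + 0.5000
  = 1.5000 bits
H(Y) = -[(1/2)·log₂(1/2) + (1/8)·log₂(1/8) + (3/8)·log₂(3/8)]
  = 0.5000 + 0.3750 + 0.5306
  = 1.4056 bits
H(X,Y) = -[(1/4)·log₂(1/4) + (1/4)·log₂(1/4) + (1/8)·log₂(1/8) + (1/8)·log₂(1/8) + (1/4)·log₂(1/4)]
  = 0.5000 + 0.5000 + 0.3750 + 0.3750 + 0.5000
  = 2.2500 bits

I(X;Y) = H(X) + H(Y) - H(X,Y)
  = 1.5000 + 1.4056 - 2.2500
  = 0.6556 bits

min(H(X), H(Y)) = min(1.5000, 1.4056) = 1.4056 bits
Normalized MI = 0.6556 / 1.4056 = 0.4664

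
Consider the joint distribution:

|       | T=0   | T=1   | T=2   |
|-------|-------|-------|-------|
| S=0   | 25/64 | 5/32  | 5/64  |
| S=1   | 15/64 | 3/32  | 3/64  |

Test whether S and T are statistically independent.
Marginal P(S) (row sums):
  P(S=0) = 25/64 + 5/32 + 5/64 = 5/8
  P(S=1) = 15/64 + 3/32 + 3/64 = 3/8
Marginal P(T) (column sums):
  P(T=0) = 25/64 + 15/64 = 5/8
  P(T=1) = 5/32 + 3/32 = 1/4
  P(T=2) = 5/64 + 3/64 = 1/8

S and T are independent iff P(S=i,T=j) = P(S=i)·P(T=j) for every cell.
  P(S=0)·P(T=0) = 5/8 × 5/8 = 25/64 = P(S=0,T=0) ✓
  P(S=0)·P(T=1) = 5/8 × 1/4 = 5/32 = P(S=0,T=1) ✓
  P(S=0)·P(T=2) = 5/8 × 1/8 = 5/64 = P(S=0,T=2) ✓
  P(S=1)·P(T=0) = 3/8 × 5/8 = 15/64 = P(S=1,T=0) ✓
  P(S=1)·P(T=1) = 3/8 × 1/4 = 3/32 = P(S=1,T=1) ✓
  P(S=1)·P(T=2) = 3/8 × 1/8 = 3/64 = P(S=1,T=2) ✓

Yes, S and T are independent: every cell factors, so I(S;T) = 0 bits.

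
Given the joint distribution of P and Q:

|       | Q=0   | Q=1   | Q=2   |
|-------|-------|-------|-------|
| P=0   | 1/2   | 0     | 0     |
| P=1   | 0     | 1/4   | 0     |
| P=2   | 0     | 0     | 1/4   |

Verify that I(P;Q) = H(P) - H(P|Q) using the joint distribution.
Left side, from I(P;Q) = H(P) + H(Q) - H(P,Q):
Marginal P(P) (row sums):
  P(P=0) = 1/2 + 0 + 0 = 1/2
  P(P=1) = 0 + 1/4 + 0 = 1/4
  P(P=2) = 0 + 0 + 1/4 = 1/4
Marginal P(Q) (column sums):
  P(Q=0) = 1/2 + 0 + 0 = 1/2
  P(Q=1) = 0 + 1/4 + 0 = 1/4
  P(Q=2) = 0 + 0 + 1/4 = 1/4

H(P) = -[(1/2)·log₂(1/2) + (1/4)·log₂(1/4) + (1/4)·log₂(1/4)]
  = 0.5000 + 0.5000 + 0.5000
  = 1.5000 bits
H(Q) = -[(1/2)·log₂(1/2) + (1/4)·log₂(1/4) + (1/4)·log₂(1/4)]
  = 0.5000 + 0.5000 + 0.5000
  = 1.5000 bits
H(P,Q) = -[(1/2)·log₂(1/2) + (1/4)·log₂(1/4) + (1/4)·log₂(1/4)]
  = 0.5000 + 0.5000 + 0.5000
  = 1.5000 bits

I(P;Q) = H(P) + H(Q) - H(P,Q)
  = 1.5000 + 1.5000 - 1.5000
  = 1.5000 bits

Right side, with H(P|Q) computed directly from the conditional probabilities:
H(P|Q) = -Σ P(P,Q)·log₂ P(P|Q), where P(P|Q) = P(P,Q) / P(Q)
  (cells with P(P,Q) = 0 contribute 0)
  (P=0,Q=0): P(P|Q) = (1/2)/(1/2) = 1;  -(1/2)·log₂(1) = 0.0000
  (P=1,Q=1): P(P|Q) = (1/4)/(1/4) = 1;  -(1/4)·log₂(1) = 0.0000
  (P=2,Q=2): P(P|Q) = (1/4)/(1/4) = 1;  -(1/4)·log₂(1) = 0.0000
H(P|Q) = 0.0000 + 0.0000 + 0.0000
  = 0.0000 bits
H(P) - H(P|Q) = 1.5000 - 0.0000 = 1.5000 bits

Both sides equal 1.5000 bits, so I(P;Q) = H(P) - H(P|Q) ✓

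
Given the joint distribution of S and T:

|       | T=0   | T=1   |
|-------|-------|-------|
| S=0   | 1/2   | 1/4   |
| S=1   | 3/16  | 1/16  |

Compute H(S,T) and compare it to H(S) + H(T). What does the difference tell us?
Marginal P(S) (row sums):
  P(S=0) = 1/2 + 1/4 = 3/4
  P(S=1) = 3/16 + 1/16 = 1/4
Marginal P(T) (column sums):
  P(T=0) = 1/2 + 3/16 = 11/16
  P(T=1) = 1/4 + 1/16 = 5/16

H(S,T) = -[(1/2)·log₂(1/2) + (1/4)·log₂(1/4) + (3/16)·log₂(3/16) + (1/16)·log₂(1/16)]
  = 0.5000 + 0.5000 + 0.4528 + 0.2500
  = 1.7028 bits
H(S) = -[(3/4)·log₂(3/4) + (1/4)·log₂(1/4)]
  = 0.3113 + 0.5000
  = 0.8113 bits
H(T) = -[(11/16)·log₂(11/16) + (5/16)·log₂(5/16)]
  = 0.3716 + 0.5244
  = 0.8960 bits

H(S) + H(T) = 0.8113 + 0.8960 = 1.7073 bits
Difference: H(S) + H(T) - H(S,T) = 1.7073 - 1.7028 = 0.0045 bits = I(S;T)

The difference is the mutual information; it is positive here, so S and T are dependent (knowing one reduces uncertainty about the other by 0.0045 bits).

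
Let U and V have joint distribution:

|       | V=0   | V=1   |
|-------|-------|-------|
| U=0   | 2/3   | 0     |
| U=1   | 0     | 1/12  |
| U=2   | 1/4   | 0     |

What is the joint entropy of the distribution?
H(U,V) = -Σ P(U,V) log₂ P(U,V), summed over the non-zero cells:
H(U,V) = -[(2/3)·log₂(2/3) + (1/12)·log₂(1/12) + (1/4)·log₂(1/4)]
  = 0.3900 + 0.2987 + 0.5000
  = 1.1887 bits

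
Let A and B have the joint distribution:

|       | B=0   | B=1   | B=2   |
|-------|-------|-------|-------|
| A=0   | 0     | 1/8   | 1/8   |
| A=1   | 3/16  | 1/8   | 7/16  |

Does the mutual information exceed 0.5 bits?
Marginal P(A) (row sums):
  P(A=0) = 0 + 1/8 + 1/8 = 1/4
  P(A=1) = 3/16 + 1/8 + 7/16 = 3/4
Marginal P(B) (column sums):
  P(B=0) = 0 + 3/16 = 3/16
  P(B=1) = 1/8 + 1/8 = 1/4
  P(B=2) = 1/8 + 7/16 = 9/16

H(A) = -[(1/4)·log₂(1/4) + (3/4)·log₂(3/4)]
  = 0.5000 + 0.3113
  = 0.8113 bits
H(B) = -[(3/16)·log₂(3/16) + (1/4)·log₂(1/4) + (9/16)·log₂(9/16)]
  = 0.4528 + 0.5000 + 0.4669
  = 1.4197 bits
H(A,B) = -[(1/8)·log₂(1/8) + (1/8)·log₂(1/8) + (3/16)·log₂(3/16) + (1/8)·log₂(1/8) + (7/16)·log₂(7/16)]
  = 0.3750 + 0.3750 + 0.4528 + 0.3750 + 0.5218
  = 2.0996 bits

I(A;B) = H(A) + H(B) - H(A,B)
  = 0.8113 + 1.4197 - 2.0996
  = 0.1314 bits

No. I(A;B) = 0.1314 bits, which is ≤ 0.5 bits.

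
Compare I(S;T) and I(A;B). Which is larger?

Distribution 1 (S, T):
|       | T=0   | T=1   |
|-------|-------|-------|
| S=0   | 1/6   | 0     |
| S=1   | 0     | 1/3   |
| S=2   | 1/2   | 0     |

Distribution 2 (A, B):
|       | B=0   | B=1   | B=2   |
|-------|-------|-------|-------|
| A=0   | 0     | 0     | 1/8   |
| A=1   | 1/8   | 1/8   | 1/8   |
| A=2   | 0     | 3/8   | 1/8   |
Distribution 1 (S, T):
Marginal P(S) (row sums):
  P(S=0) = 1/6 + 0 = 1/6
  P(S=1) = 0 + 1/3 = 1/3
  P(S=2) = 1/2 + 0 = 1/2
Marginal P(T) (column sums):
  P(T=0) = 1/6 + 0 + 1/2 = 2/3
  P(T=1) = 0 + 1/3 + 0 = 1/3

H(S) = -[(1/6)·log₂(1/6) + (1/3)·log₂(1/3) + (1/2)·log₂(1/2)]
  = 0.4308 + 0.5283 + 0.5000
  = 1.4591 bits
H(T) = -[(2/3)·log₂(2/3) + (1/3)·log₂(1/3)]
  = 0.3900 + 0.5283
  = 0.9183 bits
H(S,T) = -[(1/6)·log₂(1/6) + (1/3)·log₂(1/3) + (1/2)·log₂(1/2)]
  = 0.4308 + 0.5283 + 0.5000
  = 1.4591 bits

I(S;T) = H(S) + H(T) - H(S,T)
  = 1.4591 + 0.9183 - 1.4591
  = 0.9183 bits

Distribution 2 (A, B):
Marginal P(A) (row sums):
  P(A=0) = 0 + 0 + 1/8 = 1/8
  P(A=1) = 1/8 + 1/8 + 1/8 = 3/8
  P(A=2) = 0 + 3/8 + 1/8 = 1/2
Marginal P(B) (column sums):
  P(B=0) = 0 + 1/8 + 0 = 1/8
  P(B=1) = 0 + 1/8 + 3/8 = 1/2
  P(B=2) = 1/8 + 1/8 + 1/8 = 3/8

H(A) = -[(1/8)·log₂(1/8) + (3/8)·log₂(3/8) + (1/2)·log₂(1/2)]
  = 0.3750 + 0.5306 + 0.5000
  = 1.4056 bits
H(B) = -[(1/8)·log₂(1/8) + (1/2)·log₂(1/2) + (3/8)·log₂(3/8)]
  = 0.3750 + 0.5000 + 0.5306
  = 1.4056 bits
H(A,B) = -[(1/8)·log₂(1/8) + (1/8)·log₂(1/8) + (1/8)·log₂(1/8) + (1/8)·log₂(1/8) + (3/8)·log₂(3/8) + (1/8)·log₂(1/8)]
  = 0.3750 + 0.3750 + 0.3750 + 0.3750 + 0.5306 + 0.3750
  = 2.4056 bits

I(A;B) = H(A) + H(B) - H(A,B)
  = 1.4056 + 1.4056 - 2.4056
  = 0.4056 bits

I(S;T) = 0.9183 bits > I(A;B) = 0.4056 bits, so (S, T) has the higher mutual information (stronger dependence).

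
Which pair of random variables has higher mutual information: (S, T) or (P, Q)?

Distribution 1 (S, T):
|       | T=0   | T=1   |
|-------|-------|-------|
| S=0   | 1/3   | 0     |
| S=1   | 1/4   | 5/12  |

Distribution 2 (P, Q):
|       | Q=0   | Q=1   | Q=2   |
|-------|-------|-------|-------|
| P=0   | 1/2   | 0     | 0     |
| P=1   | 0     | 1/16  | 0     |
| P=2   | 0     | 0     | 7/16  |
Distribution 1 (S, T):
Marginal P(S) (row sums):
  P(S=0) = 1/3 + 0 = 1/3
  P(S=1) = 1/4 + 5/12 = 2/3
Marginal P(T) (column sums):
  P(T=0) = 1/3 + 1/4 = 7/12
  P(T=1) = 0 + 5/12 = 5/12

H(S) = -[(1/3)·log₂(1/3) + (2/3)·log₂(2/3)]
  = 0.5283 + 0.3900
  = 0.9183 bits
H(T) = -[(7/12)·log₂(7/12) + (5/12)·log₂(5/12)]
  = 0.4536 + 0.5263
  = 0.9799 bits
H(S,T) = -[(1/3)·log₂(1/3) + (1/4)·log₂(1/4) + (5/12)·log₂(5/12)]
  = 0.5283 + 0.5000 + 0.5263
  = 1.5546 bits

I(S;T) = H(S) + H(T) - H(S,T)
  = 0.9183 + 0.9799 - 1.5546
  = 0.3436 bits

Distribution 2 (P, Q):
Marginal P(P) (row sums):
  P(P=0) = 1/2 + 0 + 0 = 1/2
  P(P=1) = 0 + 1/16 + 0 = 1/16
  P(P=2) = 0 + 0 + 7/16 = 7/16
Marginal P(Q) (column sums):
  P(Q=0) = 1/2 + 0 + 0 = 1/2
  P(Q=1) = 0 + 1/16 + 0 = 1/16
  P(Q=2) = 0 + 0 + 7/16 = 7/16

H(P) = -[(1/2)·log₂(1/2) + (1/16)·log₂(1/16) + (7/16)·log₂(7/16)]
  = 0.5000 + 0.2500 + 0.5218
  = 1.2718 bits
H(Q) = -[(1/2)·log₂(1/2) + (1/16)·log₂(1/16) + (7/16)·log₂(7/16)]
  = 0.5000 + 0.2500 + 0.5218
  = 1.2718 bits
H(P,Q) = -[(1/2)·log₂(1/2) + (1/16)·log₂(1/16) + (7/16)·log₂(7/16)]
  = 0.5000 + 0.2500 + 0.5218
  = 1.2718 bits

I(P;Q) = H(P) + H(Q) - H(P,Q)
  = 1.2718 + 1.2718 - 1.2718
  = 1.2718 bits

I(P;Q) = 1.2718 bits > I(S;T) = 0.3436 bits, so (P, Q) has the higher mutual information (stronger dependence).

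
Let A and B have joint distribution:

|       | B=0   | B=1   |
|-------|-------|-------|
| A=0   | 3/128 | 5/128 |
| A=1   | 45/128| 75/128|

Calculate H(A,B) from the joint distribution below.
H(A,B) = -Σ P(A,B) log₂ P(A,B), summed over the non-zero cells:
H(A,B) = -[(3/128)·log₂(3/128) + (5/128)·log₂(5/128) + (45/128)·log₂(45/128) + (75/128)·log₂(75/128)]
  = 0.1269 + 0.1827 + 0.5302 + 0.4519
  = 1.2917 bits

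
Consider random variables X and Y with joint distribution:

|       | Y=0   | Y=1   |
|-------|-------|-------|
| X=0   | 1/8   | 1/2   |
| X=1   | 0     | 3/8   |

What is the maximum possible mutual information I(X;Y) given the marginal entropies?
The upper bound on mutual information is I(X;Y) ≤ min(H(X), H(Y)).

Marginal P(X) (row sums):
  P(X=0) = 1/8 + 1/2 = 5/8
  P(X=1) = 0 + 3/8 = 3/8
Marginal P(Y) (column sums):
  P(Y=0) = 1/8 + 0 = 1/8
  P(Y=1) = 1/2 + 3/8 = 7/8

H(X) = -[(5/8)·log₂(5/8) + (3/8)·log₂(3/8)]
  = 0.4238 + 0.5306
  = 0.9544 bits
H(Y) = -[(1/8)·log₂(1/8) + (7/8)·log₂(7/8)]
  = 0.3750 + 0.1686
  = 0.5436 bits

Maximum possible I(X;Y) = min(0.9544, 0.5436) = 0.5436 bits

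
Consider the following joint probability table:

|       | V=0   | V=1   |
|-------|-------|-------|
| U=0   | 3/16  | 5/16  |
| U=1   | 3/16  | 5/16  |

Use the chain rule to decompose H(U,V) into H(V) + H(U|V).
By the chain rule: H(U,V) = H(V) + H(U|V)

Marginal P(V) (column sums):
  P(V=0) = 3/16 + 3/16 = 3/8
  P(V=1) = 5/16 + 5/16 = 5/8
H(V) = -[(3/8)·log₂(3/8) + (5/8)·log₂(5/8)]
  = 0.5306 + 0.4238
  = 0.9544 bits
H(U|V) = -Σ P(U,V)·log₂ P(U|V), where P(U|V) = P(U,V) / P(V)
  (U=0,V=0): P(U|V) = (3/16)/(3/8) = 1/2;  -(3/16)·log₂(1/2) = 0.1875
  (U=0,V=1): P(U|V) = (5/16)/(5/8) = 1/2;  -(5/16)·log₂(1/2) = 0.3125
  (U=1,V=0): P(U|V) = (3/16)/(3/8) = 1/2;  -(3/16)·log₂(1/2) = 0.1875
  (U=1,V=1): P(U|V) = (5/16)/(5/8) = 1/2;  -(5/16)·log₂(1/2) = 0.3125
H(U|V) = 0.1875 + 0.3125 + 0.1875 + 0.3125
  = 1.0000 bits

H(U,V) = H(V) + H(U|V) = 0.9544 + 1.0000 = 1.9544 bits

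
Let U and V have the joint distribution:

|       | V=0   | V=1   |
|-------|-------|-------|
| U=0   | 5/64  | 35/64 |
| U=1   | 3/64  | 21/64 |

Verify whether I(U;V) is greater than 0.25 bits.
Marginal P(U) (row sums):
  P(U=0) = 5/64 + 35/64 = 5/8
  P(U=1) = 3/64 + 21/64 = 3/8
Marginal P(V) (column sums):
  P(V=0) = 5/64 + 3/64 = 1/8
  P(V=1) = 35/64 + 21/64 = 7/8

H(U) = -[(5/8)·log₂(5/8) + (3/8)·log₂(3/8)]
  = 0.4238 + 0.5306
  = 0.9544 bits
H(V) = -[(1/8)·log₂(1/8) + (7/8)·log₂(7/8)]
  = 0.3750 + 0.1686
  = 0.5436 bits
H(U,V) = -[(5/64)·log₂(5/64) + (35/64)·log₂(35/64) + (3/64)·log₂(3/64) + (21/64)·log₂(21/64)]
  = 0.2873 + 0.4762 + 0.2070 + 0.5275
  = 1.4980 bits

I(U;V) = H(U) + H(V) - H(U,V)
  = 0.9544 + 0.5436 - 1.4980
  = 0.0000 bits

No. I(U;V) = 0.0000 bits, which is ≤ 0.25 bits.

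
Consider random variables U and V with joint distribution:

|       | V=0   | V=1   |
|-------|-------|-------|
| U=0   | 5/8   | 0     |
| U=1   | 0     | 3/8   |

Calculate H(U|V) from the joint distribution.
Marginal P(V) (column sums):
  P(V=0) = 5/8 + 0 = 5/8
  P(V=1) = 0 + 3/8 = 3/8

H(U|V) = -Σ P(U,V)·log₂ P(U|V), where P(U|V) = P(U,V) / P(V)
  (cells with P(U,V) = 0 contribute 0)
  (U=0,V=0): P(U|V) = (5/8)/(5/8) = 1;  -(5/8)·log₂(1) = 0.0000
  (U=1,V=1): P(U|V) = (3/8)/(3/8) = 1;  -(3/8)·log₂(1) = 0.0000
H(U|V) = 0.0000 + 0.0000
  = 0.0000 bits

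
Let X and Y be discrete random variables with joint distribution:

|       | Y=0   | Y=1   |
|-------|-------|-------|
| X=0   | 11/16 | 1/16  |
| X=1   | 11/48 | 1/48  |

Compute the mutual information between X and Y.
Marginal P(X) (row sums):
  P(X=0) = 11/16 + 1/16 = 3/4
  P(X=1) = 11/48 + 1/48 = 1/4
Marginal P(Y) (column sums):
  P(Y=0) = 11/16 + 11/48 = 11/12
  P(Y=1) = 1/16 + 1/48 = 1/12

H(X) = -[(3/4)·log₂(3/4) + (1/4)·log₂(1/4)]
  = 0.3113 + 0.5000
  = 0.8113 bits
H(Y) = -[(11/12)·log₂(11/12) + (1/12)·log₂(1/12)]
  = 0.1151 + 0.2987
  = 0.4138 bits
H(X,Y) = -[(11/16)·log₂(11/16) + (1/16)·log₂(1/16) + (11/48)·log₂(11/48) + (1/48)·log₂(1/48)]
  = 0.3716 + 0.2500 + 0.4871 + 0.1164
  = 1.2251 bits

I(X;Y) = H(X) + H(Y) - H(X,Y)
  = 0.8113 + 0.4138 - 1.2251
  = 0.0000 bits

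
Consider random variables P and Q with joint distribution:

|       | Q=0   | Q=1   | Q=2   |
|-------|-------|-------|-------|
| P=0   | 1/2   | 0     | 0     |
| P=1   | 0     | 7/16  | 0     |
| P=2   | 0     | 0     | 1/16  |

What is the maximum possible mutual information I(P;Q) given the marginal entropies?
The upper bound on mutual information is I(P;Q) ≤ min(H(P), H(Q)).

Marginal P(P) (row sums):
  P(P=0) = 1/2 + 0 + 0 = 1/2
  P(P=1) = 0 + 7/16 + 0 = 7/16
  P(P=2) = 0 + 0 + 1/16 = 1/16
Marginal P(Q) (column sums):
  P(Q=0) = 1/2 + 0 + 0 = 1/2
  P(Q=1) = 0 + 7/16 + 0 = 7/16
  P(Q=2) = 0 + 0 + 1/16 = 1/16

H(P) = -[(1/2)·log₂(1/2) + (7/16)·log₂(7/16) + (1/16)·log₂(1/16)]
  = 0.5000 + 0.5218 + 0.2500
  = 1.2718 bits
H(Q) = -[(1/2)·log₂(1/2) + (7/16)·log₂(7/16) + (1/16)·log₂(1/16)]
  = 0.5000 + 0.5218 + 0.2500
  = 1.2718 bits

Maximum possible I(P;Q) = min(1.2718, 1.2718) = 1.2718 bits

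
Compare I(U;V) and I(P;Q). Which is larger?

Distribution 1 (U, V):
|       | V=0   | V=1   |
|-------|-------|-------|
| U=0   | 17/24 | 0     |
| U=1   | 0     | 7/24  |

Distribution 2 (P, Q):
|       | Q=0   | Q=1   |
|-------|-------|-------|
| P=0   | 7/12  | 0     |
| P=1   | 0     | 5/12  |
Distribution 1 (U, V):
Marginal P(U) (row sums):
  P(U=0) = 17/24 + 0 = 17/24
  P(U=1) = 0 + 7/24 = 7/24
Marginal P(V) (column sums):
  P(V=0) = 17/24 + 0 = 17/24
  P(V=1) = 0 + 7/24 = 7/24

H(U) = -[(17/24)·log₂(17/24) + (7/24)·log₂(7/24)]
  = 0.3524 + 0.5185
  = 0.8709 bits
H(V) = -[(17/24)·log₂(17/24) + (7/24)·log₂(7/24)]
  = 0.3524 + 0.5185
  = 0.8709 bits
H(U,V) = -[(17/24)·log₂(17/24) + (7/24)·log₂(7/24)]
  = 0.3524 + 0.5185
  = 0.8709 bits

I(U;V) = H(U) + H(V) - H(U,V)
  = 0.8709 + 0.8709 - 0.8709
  = 0.8709 bits

Distribution 2 (P, Q):
Marginal P(P) (row sums):
  P(P=0) = 7/12 + 0 = 7/12
  P(P=1) = 0 + 5/12 = 5/12
Marginal P(Q) (column sums):
  P(Q=0) = 7/12 + 0 = 7/12
  P(Q=1) = 0 + 5/12 = 5/12

H(P) = -[(7/12)·log₂(7/12) + (5/12)·log₂(5/12)]
  = 0.4536 + 0.5263
  = 0.9799 bits
H(Q) = -[(7/12)·log₂(7/12) + (5/12)·log₂(5/12)]
  = 0.4536 + 0.5263
  = 0.9799 bits
H(P,Q) = -[(7/12)·log₂(7/12) + (5/12)·log₂(5/12)]
  = 0.4536 + 0.5263
  = 0.9799 bits

I(P;Q) = H(P) + H(Q) - H(P,Q)
  = 0.9799 + 0.9799 - 0.9799
  = 0.9799 bits

I(P;Q) = 0.9799 bits > I(U;V) = 0.8709 bits, so (P, Q) has the higher mutual information (stronger dependence).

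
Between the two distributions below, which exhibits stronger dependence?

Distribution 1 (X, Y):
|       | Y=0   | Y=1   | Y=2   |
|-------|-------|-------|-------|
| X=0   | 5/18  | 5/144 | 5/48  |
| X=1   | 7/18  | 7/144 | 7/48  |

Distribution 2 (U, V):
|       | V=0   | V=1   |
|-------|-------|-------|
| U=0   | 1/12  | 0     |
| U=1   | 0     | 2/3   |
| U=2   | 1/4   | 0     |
Distribution 1 (X, Y):
Marginal P(X) (row sums):
  P(X=0) = 5/18 + 5/144 + 5/48 = 5/12
  P(X=1) = 7/18 + 7/144 + 7/48 = 7/12
Marginal P(Y) (column sums):
  P(Y=0) = 5/18 + 7/18 = 2/3
  P(Y=1) = 5/144 + 7/144 = 1/12
  P(Y=2) = 5/48 + 7/48 = 1/4

H(X) = -[(5/12)·log₂(5/12) + (7/12)·log₂(7/12)]
  = 0.5263 + 0.4536
  = 0.9799 bits
H(Y) = -[(2/3)·log₂(2/3) + (1/12)·log₂(1/12) + (1/4)·log₂(1/4)]
  = 0.3900 + 0.2987 + 0.5000
  = 1.1887 bits
H(X,Y) = -[(5/18)·log₂(5/18) + (5/144)·log₂(5/144) + (5/48)·log₂(5/48) + (7/18)·log₂(7/18) + (7/144)·log₂(7/144) + (7/48)·log₂(7/48)]
  = 0.5133 + 0.1683 + 0.3399 + 0.5299 + 0.2121 + 0.4051
  = 2.1686 bits

I(X;Y) = H(X) + H(Y) - H(X,Y)
  = 0.9799 + 1.1887 - 2.1686
  = 0.0000 bits

Distribution 2 (U, V):
Marginal P(U) (row sums):
  P(U=0) = 1/12 + 0 = 1/12
  P(U=1) = 0 + 2/3 = 2/3
  P(U=2) = 1/4 + 0 = 1/4
Marginal P(V) (column sums):
  P(V=0) = 1/12 + 0 + 1/4 = 1/3
  P(V=1) = 0 + 2/3 + 0 = 2/3

H(U) = -[(1/12)·log₂(1/12) + (2/3)·log₂(2/3) + (1/4)·log₂(1/4)]
  = 0.2987 + 0.3900 + 0.5000
  = 1.1887 bits
H(V) = -[(1/3)·log₂(1/3) + (2/3)·log₂(2/3)]
  = 0.5283 + 0.3900
  = 0.9183 bits
H(U,V) = -[(1/12)·log₂(1/12) + (2/3)·log₂(2/3) + (1/4)·log₂(1/4)]
  = 0.2987 + 0.3900 + 0.5000
  = 1.1887 bits

I(U;V) = H(U) + H(V) - H(U,V)
  = 1.1887 + 0.9183 - 1.1887
  = 0.9183 bits

I(U;V) = 0.9183 bits > I(X;Y) = 0.0000 bits, so (U, V) has the higher mutual information (stronger dependence).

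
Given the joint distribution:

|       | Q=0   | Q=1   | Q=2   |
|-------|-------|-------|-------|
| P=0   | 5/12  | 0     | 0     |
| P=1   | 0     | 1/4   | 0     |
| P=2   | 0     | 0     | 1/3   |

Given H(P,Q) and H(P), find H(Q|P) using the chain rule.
From the chain rule: H(P,Q) = H(P) + H(Q|P)
Therefore: H(Q|P) = H(P,Q) - H(P)

H(P,Q) = -[(5/12)·log₂(5/12) + (1/4)·log₂(1/4) + (1/3)·log₂(1/3)]
  = 0.5263 + 0.5000 + 0.5283
  = 1.5546 bits
Marginal P(P) (row sums):
  P(P=0) = 5/12 + 0 + 0 = 5/12
  P(P=1) = 0 + 1/4 + 0 = 1/4
  P(P=2) = 0 + 0 + 1/3 = 1/3
H(P) = -[(5/12)·log₂(5/12) + (1/4)·log₂(1/4) + (1/3)·log₂(1/3)]
  = 0.5263 + 0.5000 + 0.5283
  = 1.5546 bits

H(Q|P) = 1.5546 - 1.5546 = 0.0000 bits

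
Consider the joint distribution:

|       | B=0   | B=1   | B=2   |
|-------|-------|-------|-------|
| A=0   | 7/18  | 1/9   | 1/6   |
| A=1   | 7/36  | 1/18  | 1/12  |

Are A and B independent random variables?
Marginal P(A) (row sums):
  P(A=0) = 7/18 + 1/9 + 1/6 = 2/3
  P(A=1) = 7/36 + 1/18 + 1/12 = 1/3
Marginal P(B) (column sums):
  P(B=0) = 7/18 + 7/36 = 7/12
  P(B=1) = 1/9 + 1/18 = 1/6
  P(B=2) = 1/6 + 1/12 = 1/4

A and B are independent iff P(A=i,B=j) = P(A=i)·P(B=j) for every cell.
  P(A=0)·P(B=0) = 2/3 × 7/12 = 7/18 = P(A=0,B=0) ✓
  P(A=0)·P(B=1) = 2/3 × 1/6 = 1/9 = P(A=0,B=1) ✓
  P(A=0)·P(B=2) = 2/3 × 1/4 = 1/6 = P(A=0,B=2) ✓
  P(A=1)·P(B=0) = 1/3 × 7/12 = 7/36 = P(A=1,B=0) ✓
  P(A=1)·P(B=1) = 1/3 × 1/6 = 1/18 = P(A=1,B=1) ✓
  P(A=1)·P(B=2) = 1/3 × 1/4 = 1/12 = P(A=1,B=2) ✓

Yes, A and B are independent: every cell factors, so I(A;B) = 0 bits.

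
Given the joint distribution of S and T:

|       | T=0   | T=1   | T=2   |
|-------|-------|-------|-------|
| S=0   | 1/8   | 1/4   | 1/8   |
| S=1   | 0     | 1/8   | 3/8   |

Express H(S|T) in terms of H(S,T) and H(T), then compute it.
H(S|T) = H(S,T) - H(T)

Marginal P(T) (column sums):
  P(T=0) = 1/8 + 0 = 1/8
  P(T=1) = 1/4 + 1/8 = 3/8
  P(T=2) = 1/8 + 3/8 = 1/2

H(S,T) = -[(1/8)·log₂(1/8) + (1/4)·log₂(1/4) + (1/8)·log₂(1/8) + (1/8)·log₂(1/8) + (3/8)·log₂(3/8)]
  = 0.3750 + 0.5000 + 0.3750 + 0.3750 + 0.5306
  = 2.1556 bits
H(T) = -[(1/8)·log₂(1/8) + (3/8)·log₂(3/8) + (1/2)·log₂(1/2)]
  = 0.3750 + 0.5306 + 0.5000
  = 1.4056 bits

H(S|T) = 2.1556 - 1.4056 = 0.7500 bits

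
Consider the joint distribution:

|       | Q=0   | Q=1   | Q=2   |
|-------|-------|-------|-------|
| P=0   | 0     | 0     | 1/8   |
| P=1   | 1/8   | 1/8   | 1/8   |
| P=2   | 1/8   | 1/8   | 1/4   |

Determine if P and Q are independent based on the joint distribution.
Marginal P(P) (row sums):
  P(P=0) = 0 + 0 + 1/8 = 1/8
  P(P=1) = 1/8 + 1/8 + 1/8 = 3/8
  P(P=2) = 1/8 + 1/8 + 1/4 = 1/2
Marginal P(Q) (column sums):
  P(Q=0) = 0 + 1/8 + 1/8 = 1/4
  P(Q=1) = 0 + 1/8 + 1/8 = 1/4
  P(Q=2) = 1/8 + 1/8 + 1/4 = 1/2

P and Q are independent iff P(P=i,Q=j) = P(P=i)·P(Q=j) for every cell.
  P(P=0)·P(Q=0) = 1/8 × 1/4 = 1/32, but P(P=0,Q=0) = 0 ✗

No, P and Q are not independent. Quantitatively, I(P;Q) > 0:

H(P) = -[(1/8)·log₂(1/8) + (3/8)·log₂(3/8) + (1/2)·log₂(1/2)]
  = 0.3750 + 0.5306 + 0.5000
  = 1.4056 bits
H(Q) = -[(1/4)·log₂(1/4) + (1/4)·log₂(1/4) + (1/2)·log₂(1/2)]
  = 0.5000 + 0.5000 + 0.5000
  = 1.5000 bits
H(P,Q) = -[(1/8)·log₂(1/8) + (1/8)·log₂(1/8) + (1/8)·log₂(1/8) + (1/8)·log₂(1/8) + (1/8)·log₂(1/8) + (1/8)·log₂(1/8) + (1/4)·log₂(1/4)]
  = 0.3750 + 0.3750 + 0.3750 + 0.3750 + 0.3750 + 0.3750 + 0.5000
  = 2.7500 bits
I(P;Q) = H(P) + H(Q) - H(P,Q) = 1.4056 + 1.5000 - 2.7500 = 0.1556 bits > 0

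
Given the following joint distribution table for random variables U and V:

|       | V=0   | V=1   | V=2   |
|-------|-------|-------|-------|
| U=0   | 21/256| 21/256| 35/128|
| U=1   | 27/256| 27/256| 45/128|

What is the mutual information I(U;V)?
Marginal P(U) (row sums):
  P(U=0) = 21/256 + 21/256 + 35/128 = 7/16
  P(U=1) = 27/256 + 27/256 + 45/128 = 9/16
Marginal P(V) (column sums):
  P(V=0) = 21/256 + 27/256 = 3/16
  P(V=1) = 21/256 + 27/256 = 3/16
  P(V=2) = 35/128 + 45/128 = 5/8

H(U) = -[(7/16)·log₂(7/16) + (9/16)·log₂(9/16)]
  = 0.5218 + 0.4669
  = 0.9887 bits
H(V) = -[(3/16)·log₂(3/16) + (3/16)·log₂(3/16) + (5/8)·log₂(5/8)]
  = 0.4528 + 0.4528 + 0.4238
  = 1.3294 bits
H(U,V) = -[(21/256)·log₂(21/256) + (21/256)·log₂(21/256) + (35/128)·log₂(35/128) + (27/256)·log₂(27/256) + (27/256)·log₂(27/256) + (45/128)·log₂(45/128)]
  = 0.2959 + 0.2959 + 0.5115 + 0.3423 + 0.3423 + 0.5302
  = 2.3181 bits

I(U;V) = H(U) + H(V) - H(U,V)
  = 0.9887 + 1.3294 - 2.3181
  = 0.0000 bits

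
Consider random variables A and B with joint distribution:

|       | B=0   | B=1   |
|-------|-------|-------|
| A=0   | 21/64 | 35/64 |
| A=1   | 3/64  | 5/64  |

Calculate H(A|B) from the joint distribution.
Marginal P(B) (column sums):
  P(B=0) = 21/64 + 3/64 = 3/8
  P(B=1) = 35/64 + 5/64 = 5/8

H(A|B) = -Σ P(A,B)·log₂ P(A|B), where P(A|B) = P(A,B) / P(B)
  (A=0,B=0): P(A|B) = (21/64)/(3/8) = 7/8;  -(21/64)·log₂(7/8) = 0.0632
  (A=0,B=1): P(A|B) = (35/64)/(5/8) = 7/8;  -(35/64)·log₂(7/8) = 0.1054
  (A=1,B=0): P(A|B) = (3/64)/(3/8) = 1/8;  -(3/64)·log₂(1/8) = 0.1406
  (A=1,B=1): P(A|B) = (5/64)/(5/8) = 1/8;  -(5/64)·log₂(1/8) = 0.2344
H(A|B) = 0.0632 + 0.1054 + 0.1406 + 0.2344
  = 0.5436 bits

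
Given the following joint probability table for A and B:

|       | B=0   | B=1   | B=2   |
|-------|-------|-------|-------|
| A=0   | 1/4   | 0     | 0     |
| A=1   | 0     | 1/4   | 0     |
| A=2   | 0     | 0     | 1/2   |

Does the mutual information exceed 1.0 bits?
Marginal P(A) (row sums):
  P(A=0) = 1/4 + 0 + 0 = 1/4
  P(A=1) = 0 + 1/4 + 0 = 1/4
  P(A=2) = 0 + 0 + 1/2 = 1/2
Marginal P(B) (column sums):
  P(B=0) = 1/4 + 0 + 0 = 1/4
  P(B=1) = 0 + 1/4 + 0 = 1/4
  P(B=2) = 0 + 0 + 1/2 = 1/2

H(A) = -[(1/4)·log₂(1/4) + (1/4)·log₂(1/4) + (1/2)·log₂(1/2)]
  = 0.5000 + 0.5000 + 0.5000
  = 1.5000 bits
H(B) = -[(1/4)·log₂(1/4) + (1/4)·log₂(1/4) + (1/2)·log₂(1/2)]
  = 0.5000 + 0.5000 + 0.5000
  = 1.5000 bits
H(A,B) = -[(1/4)·log₂(1/4) + (1/4)·log₂(1/4) + (1/2)·log₂(1/2)]
  = 0.5000 + 0.5000 + 0.5000
  = 1.5000 bits

I(A;B) = H(A) + H(B) - H(A,B)
  = 1.5000 + 1.5000 - 1.5000
  = 1.5000 bits

Yes. I(A;B) = 1.5000 bits, which is > 1.0 bits.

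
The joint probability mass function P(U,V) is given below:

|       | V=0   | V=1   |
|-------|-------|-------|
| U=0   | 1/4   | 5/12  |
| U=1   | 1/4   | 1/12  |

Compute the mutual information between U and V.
Marginal P(U) (row sums):
  P(U=0) = 1/4 + 5/12 = 2/3
  P(U=1) = 1/4 + 1/12 = 1/3
Marginal P(V) (column sums):
  P(V=0) = 1/4 + 1/4 = 1/2
  P(V=1) = 5/12 + 1/12 = 1/2

H(U) = -[(2/3)·log₂(2/3) + (1/3)·log₂(1/3)]
  = 0.3900 + 0.5283
  = 0.9183 bits
H(V) = -[(1/2)·log₂(1/2) + (1/2)·log₂(1/2)]
  = 0.5000 + 0.5000
  = 1.0000 bits
H(U,V) = -[(1/4)·log₂(1/4) + (5/12)·log₂(5/12) + (1/4)·log₂(1/4) + (1/12)·log₂(1/12)]
  = 0.5000 + 0.5263 + 0.5000 + 0.2987
  = 1.8250 bits

I(U;V) = H(U) + H(V) - H(U,V)
  = 0.9183 + 1.0000 - 1.8250
  = 0.0933 bits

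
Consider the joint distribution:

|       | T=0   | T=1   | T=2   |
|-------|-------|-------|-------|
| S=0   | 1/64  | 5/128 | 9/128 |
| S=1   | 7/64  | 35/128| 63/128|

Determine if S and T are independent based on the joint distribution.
Marginal P(S) (row sums):
  P(S=0) = 1/64 + 5/128 + 9/128 = 1/8
  P(S=1) = 7/64 + 35/128 + 63/128 = 7/8
Marginal P(T) (column sums):
  P(T=0) = 1/64 + 7/64 = 1/8
  P(T=1) = 5/128 + 35/128 = 5/16
  P(T=2) = 9/128 + 63/128 = 9/16

S and T are independent iff P(S=i,T=j) = P(S=i)·P(T=j) for every cell.
  P(S=0)·P(T=0) = 1/8 × 1/8 = 1/64 = P(S=0,T=0) ✓
  P(S=0)·P(T=1) = 1/8 × 5/16 = 5/128 = P(S=0,T=1) ✓
  P(S=0)·P(T=2) = 1/8 × 9/16 = 9/128 = P(S=0,T=2) ✓
  P(S=1)·P(T=0) = 7/8 × 1/8 = 7/64 = P(S=1,T=0) ✓
  P(S=1)·P(T=1) = 7/8 × 5/16 = 35/128 = P(S=1,T=1) ✓
  P(S=1)·P(T=2) = 7/8 × 9/16 = 63/128 = P(S=1,T=2) ✓

Yes, S and T are independent: every cell factors, so I(S;T) = 0 bits.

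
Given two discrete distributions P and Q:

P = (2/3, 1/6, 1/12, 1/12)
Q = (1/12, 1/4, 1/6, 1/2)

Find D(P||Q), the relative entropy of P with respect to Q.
D(P||Q) = Σ P(i) log₂(P(i)/Q(i))
  i=0: (2/3) × log₂((2/3)/(1/12)) = (2/3) × log₂(8) = 2.0000
  i=1: (1/6) × log₂((1/6)/(1/4)) = (1/6) × log₂(2/3) = -0.0975
  i=2: (1/12) × log₂((1/12)/(1/6)) = (1/12) × log₂(1/2) = -0.0833
  i=3: (1/12) × log₂((1/12)/(1/2)) = (1/12) × log₂(1/6) = -0.2154
D(P||Q) = 2.0000 - 0.0975 - 0.0833 - 0.2154
  = 1.6038 bits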